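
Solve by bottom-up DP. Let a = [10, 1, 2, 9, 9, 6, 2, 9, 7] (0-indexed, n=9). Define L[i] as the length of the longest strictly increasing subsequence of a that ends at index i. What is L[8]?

4

   i    0    1    2    3    4    5    6    7    8
a[i]   10    1    2    9    9    6    2    9    7
L[i]    1    1    2    3    3    3    2    4    4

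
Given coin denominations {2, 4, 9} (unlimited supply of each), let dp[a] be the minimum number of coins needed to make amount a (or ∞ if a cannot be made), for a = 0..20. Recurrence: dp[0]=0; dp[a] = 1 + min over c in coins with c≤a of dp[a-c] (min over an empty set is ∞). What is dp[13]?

2

 a  0  1  2  3  4  5  6  7  8  9 10 11 12 13 14 15 16 17 18 19 20
dp  0  -  1  -  1  -  2  -  2  1  3  2  3  2  4  3  4  3  2  4  3
(- denotes ∞ / unreachable)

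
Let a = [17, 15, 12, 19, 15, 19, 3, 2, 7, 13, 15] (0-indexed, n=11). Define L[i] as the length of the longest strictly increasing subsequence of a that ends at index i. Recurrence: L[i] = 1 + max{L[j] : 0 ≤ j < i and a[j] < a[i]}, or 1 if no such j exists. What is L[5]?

3

   i    0    1    2    3    4    5    6    7    8    9   10
a[i]   17   15   12   19   15   19    3    2    7   13   15
L[i]    1    1    1    2    2    3    1    1    2    3    4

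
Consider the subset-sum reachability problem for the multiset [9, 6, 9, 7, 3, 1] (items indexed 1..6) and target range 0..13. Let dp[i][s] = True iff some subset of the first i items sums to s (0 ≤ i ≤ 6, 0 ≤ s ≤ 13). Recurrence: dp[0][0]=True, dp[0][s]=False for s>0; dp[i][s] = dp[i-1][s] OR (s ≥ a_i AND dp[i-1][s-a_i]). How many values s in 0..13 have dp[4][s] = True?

i\s   0   1   2   3   4   5   6   7   8   9  10  11  12  13
  0   T   F   F   F   F   F   F   F   F   F   F   F   F   F
  1   T   F   F   F   F   F   F   F   F   T   F   F   F   F
  2   T   F   F   F   F   F   T   F   F   T   F   F   F   F
  3   T   F   F   F   F   F   T   F   F   T   F   F   F   F
  4   T   F   F   F   F   F   T   T   F   T   F   F   F   T
  5   T   F   F   T   F   F   T   T   F   T   T   F   T   T
  6   T   T   F   T   T   F   T   T   T   T   T   T   T   T

5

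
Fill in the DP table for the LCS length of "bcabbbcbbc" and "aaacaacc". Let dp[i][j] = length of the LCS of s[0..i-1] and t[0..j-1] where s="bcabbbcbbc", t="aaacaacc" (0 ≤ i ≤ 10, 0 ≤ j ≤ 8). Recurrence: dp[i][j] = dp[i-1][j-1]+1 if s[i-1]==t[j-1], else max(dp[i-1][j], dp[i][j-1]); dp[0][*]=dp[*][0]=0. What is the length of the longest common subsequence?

4

   ''  a  a  a  c  a  a  c  c
''  0  0  0  0  0  0  0  0  0
 b  0  0  0  0  0  0  0  0  0
 c  0  0  0  0  1  1  1  1  1
 a  0  1  1  1  1  2  2  2  2
 b  0  1  1  1  1  2  2  2  2
 b  0  1  1  1  1  2  2  2  2
 b  0  1  1  1  1  2  2  2  2
 c  0  1  1  1  2  2  2  3  3
 b  0  1  1  1  2  2  2  3  3
 b  0  1  1  1  2  2  2  3  3
 c  0  1  1  1  2  2  2  3  4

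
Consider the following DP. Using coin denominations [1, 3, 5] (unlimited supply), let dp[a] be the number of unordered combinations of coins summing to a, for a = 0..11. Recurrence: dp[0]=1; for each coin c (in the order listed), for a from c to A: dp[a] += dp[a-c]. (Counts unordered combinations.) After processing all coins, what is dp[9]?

after  coin     0     1     2     3     4     5     6     7     8     9    10    11
          1     1     1     1     1     1     1     1     1     1     1     1     1
          3     1     1     1     2     2     2     3     3     3     4     4     4
          5     1     1     1     2     2     3     4     4     5     6     7     8

6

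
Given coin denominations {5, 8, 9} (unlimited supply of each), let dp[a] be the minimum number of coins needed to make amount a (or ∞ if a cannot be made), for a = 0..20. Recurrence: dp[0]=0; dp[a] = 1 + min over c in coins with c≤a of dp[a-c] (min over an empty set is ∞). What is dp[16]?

2

 a  0  1  2  3  4  5  6  7  8  9 10 11 12 13 14 15 16 17 18 19 20
dp  0  -  -  -  -  1  -  -  1  1  2  -  -  2  2  3  2  2  2  3  4
(- denotes ∞ / unreachable)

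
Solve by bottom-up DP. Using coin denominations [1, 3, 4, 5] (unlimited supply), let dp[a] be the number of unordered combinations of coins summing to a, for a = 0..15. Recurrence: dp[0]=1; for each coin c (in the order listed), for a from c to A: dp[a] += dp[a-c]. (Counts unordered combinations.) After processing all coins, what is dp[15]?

27

after  coin     0     1     2     3     4     5     6     7     8     9    10    11    12    13    14    15
          1     1     1     1     1     1     1     1     1     1     1     1     1     1     1     1     1
          3     1     1     1     2     2     2     3     3     3     4     4     4     5     5     5     6
          4     1     1     1     2     3     3     4     5     6     7     8     9    11    12    13    15
          5     1     1     1     2     3     4     5     6     8    10    12    14    17    20    23    27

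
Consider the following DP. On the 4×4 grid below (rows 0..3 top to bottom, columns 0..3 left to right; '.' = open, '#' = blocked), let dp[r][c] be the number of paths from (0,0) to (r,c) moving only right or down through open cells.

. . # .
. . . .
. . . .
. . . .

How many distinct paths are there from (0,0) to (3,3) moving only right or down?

16

r\c   0   1   2   3
  0   1   1   0   0
  1   1   2   2   2
  2   1   3   5   7
  3   1   4   9  16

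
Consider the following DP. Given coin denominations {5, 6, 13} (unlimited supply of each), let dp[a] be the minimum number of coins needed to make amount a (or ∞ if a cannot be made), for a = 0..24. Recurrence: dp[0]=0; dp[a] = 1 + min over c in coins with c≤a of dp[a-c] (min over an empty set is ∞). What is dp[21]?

 a  0  1  2  3  4  5  6  7  8  9 10 11 12 13 14 15 16 17 18 19 20 21 22 23 24
dp  0  -  -  -  -  1  1  -  -  -  2  2  2  1  -  3  3  3  2  2  4  4  4  3  3
(- denotes ∞ / unreachable)

4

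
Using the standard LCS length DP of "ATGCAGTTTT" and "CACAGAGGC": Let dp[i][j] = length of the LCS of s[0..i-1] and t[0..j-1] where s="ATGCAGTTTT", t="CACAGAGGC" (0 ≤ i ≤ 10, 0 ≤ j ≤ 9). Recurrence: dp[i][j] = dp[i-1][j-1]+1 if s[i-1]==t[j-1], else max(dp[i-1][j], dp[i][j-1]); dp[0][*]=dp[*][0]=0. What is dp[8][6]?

4

   ''  C  A  C  A  G  A  G  G  C
''  0  0  0  0  0  0  0  0  0  0
 A  0  0  1  1  1  1  1  1  1  1
 T  0  0  1  1  1  1  1  1  1  1
 G  0  0  1  1  1  2  2  2  2  2
 C  0  1  1  2  2  2  2  2  2  3
 A  0  1  2  2  3  3  3  3  3  3
 G  0  1  2  2  3  4  4  4  4  4
 T  0  1  2  2  3  4  4  4  4  4
 T  0  1  2  2  3  4  4  4  4  4
 T  0  1  2  2  3  4  4  4  4  4
 T  0  1  2  2  3  4  4  4  4  4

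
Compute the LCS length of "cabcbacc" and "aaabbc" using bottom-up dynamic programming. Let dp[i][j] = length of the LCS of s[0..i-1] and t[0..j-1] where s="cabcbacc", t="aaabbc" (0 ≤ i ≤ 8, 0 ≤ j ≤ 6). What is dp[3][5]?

   ''  a  a  a  b  b  c
''  0  0  0  0  0  0  0
 c  0  0  0  0  0  0  1
 a  0  1  1  1  1  1  1
 b  0  1  1  1  2  2  2
 c  0  1  1  1  2  2  3
 b  0  1  1  1  2  3  3
 a  0  1  2  2  2  3  3
 c  0  1  2  2  2  3  4
 c  0  1  2  2  2  3  4

2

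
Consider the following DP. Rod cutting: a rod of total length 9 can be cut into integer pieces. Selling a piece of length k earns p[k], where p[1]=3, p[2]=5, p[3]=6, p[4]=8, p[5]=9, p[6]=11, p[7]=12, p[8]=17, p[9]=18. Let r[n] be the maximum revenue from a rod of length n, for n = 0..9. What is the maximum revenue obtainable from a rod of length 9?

27

   n    0    1    2    3    4    5    6    7    8    9
r[n]    0    3    6    9   12   15   18   21   24   27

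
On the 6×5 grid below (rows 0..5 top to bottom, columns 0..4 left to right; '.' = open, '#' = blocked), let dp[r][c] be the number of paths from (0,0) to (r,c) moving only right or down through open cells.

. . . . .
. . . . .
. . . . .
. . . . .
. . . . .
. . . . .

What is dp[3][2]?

10

r\c   0   1   2   3   4
  0   1   1   1   1   1
  1   1   2   3   4   5
  2   1   3   6  10  15
  3   1   4  10  20  35
  4   1   5  15  35  70
  5   1   6  21  56 126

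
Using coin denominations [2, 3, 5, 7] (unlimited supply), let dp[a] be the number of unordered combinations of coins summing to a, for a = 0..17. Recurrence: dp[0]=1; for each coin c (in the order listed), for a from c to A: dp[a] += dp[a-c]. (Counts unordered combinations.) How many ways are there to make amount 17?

after  coin     0     1     2     3     4     5     6     7     8     9    10    11    12    13    14    15    16    17
          2     1     0     1     0     1     0     1     0     1     0     1     0     1     0     1     0     1     0
          3     1     0     1     1     1     1     2     1     2     2     2     2     3     2     3     3     3     3
          5     1     0     1     1     1     2     2     2     3     3     4     4     5     5     6     7     7     8
          7     1     0     1     1     1     2     2     3     3     4     5     5     7     7     9    10    11    13

13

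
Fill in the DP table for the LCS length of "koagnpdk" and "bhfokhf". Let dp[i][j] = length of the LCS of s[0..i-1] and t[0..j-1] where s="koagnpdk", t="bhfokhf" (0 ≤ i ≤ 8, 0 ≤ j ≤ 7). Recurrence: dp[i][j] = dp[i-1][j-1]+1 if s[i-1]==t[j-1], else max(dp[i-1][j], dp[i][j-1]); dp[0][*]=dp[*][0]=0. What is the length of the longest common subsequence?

2

   ''  b  h  f  o  k  h  f
''  0  0  0  0  0  0  0  0
 k  0  0  0  0  0  1  1  1
 o  0  0  0  0  1  1  1  1
 a  0  0  0  0  1  1  1  1
 g  0  0  0  0  1  1  1  1
 n  0  0  0  0  1  1  1  1
 p  0  0  0  0  1  1  1  1
 d  0  0  0  0  1  1  1  1
 k  0  0  0  0  1  2  2  2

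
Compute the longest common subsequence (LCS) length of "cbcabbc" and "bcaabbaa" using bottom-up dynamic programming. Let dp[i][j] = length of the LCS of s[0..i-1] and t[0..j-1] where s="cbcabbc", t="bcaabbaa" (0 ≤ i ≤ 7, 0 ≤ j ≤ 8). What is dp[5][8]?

4

   ''  b  c  a  a  b  b  a  a
''  0  0  0  0  0  0  0  0  0
 c  0  0  1  1  1  1  1  1  1
 b  0  1  1  1  1  2  2  2  2
 c  0  1  2  2  2  2  2  2  2
 a  0  1  2  3  3  3  3  3  3
 b  0  1  2  3  3  4  4  4  4
 b  0  1  2  3  3  4  5  5  5
 c  0  1  2  3  3  4  5  5  5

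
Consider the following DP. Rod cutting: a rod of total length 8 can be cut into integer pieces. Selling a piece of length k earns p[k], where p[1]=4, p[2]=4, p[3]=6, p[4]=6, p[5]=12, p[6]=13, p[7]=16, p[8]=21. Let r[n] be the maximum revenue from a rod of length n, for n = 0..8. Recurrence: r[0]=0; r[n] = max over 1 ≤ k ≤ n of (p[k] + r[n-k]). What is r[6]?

   n    0    1    2    3    4    5    6    7    8
r[n]    0    4    8   12   16   20   24   28   32

24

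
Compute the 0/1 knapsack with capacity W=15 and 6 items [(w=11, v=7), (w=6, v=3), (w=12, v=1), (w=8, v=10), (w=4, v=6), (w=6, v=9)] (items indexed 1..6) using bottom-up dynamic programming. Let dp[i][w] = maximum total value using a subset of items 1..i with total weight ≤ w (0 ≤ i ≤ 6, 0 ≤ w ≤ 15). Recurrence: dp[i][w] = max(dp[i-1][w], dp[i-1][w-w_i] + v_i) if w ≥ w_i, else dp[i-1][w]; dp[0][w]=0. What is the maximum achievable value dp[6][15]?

i\w   0   1   2   3   4   5   6   7   8   9  10  11  12  13  14  15
  0   0   0   0   0   0   0   0   0   0   0   0   0   0   0   0   0
  1   0   0   0   0   0   0   0   0   0   0   0   7   7   7   7   7
  2   0   0   0   0   0   0   3   3   3   3   3   7   7   7   7   7
  3   0   0   0   0   0   0   3   3   3   3   3   7   7   7   7   7
  4   0   0   0   0   0   0   3   3  10  10  10  10  10  10  13  13
  5   0   0   0   0   6   6   6   6  10  10  10  10  16  16  16  16
  6   0   0   0   0   6   6   9   9  10  10  15  15  16  16  19  19

19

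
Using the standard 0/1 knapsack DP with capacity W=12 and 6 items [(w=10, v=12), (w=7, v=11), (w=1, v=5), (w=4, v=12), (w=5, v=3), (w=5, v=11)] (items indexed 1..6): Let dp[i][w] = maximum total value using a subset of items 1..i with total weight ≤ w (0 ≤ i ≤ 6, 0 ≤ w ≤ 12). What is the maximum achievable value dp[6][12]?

28

i\w   0   1   2   3   4   5   6   7   8   9  10  11  12
  0   0   0   0   0   0   0   0   0   0   0   0   0   0
  1   0   0   0   0   0   0   0   0   0   0  12  12  12
  2   0   0   0   0   0   0   0  11  11  11  12  12  12
  3   0   5   5   5   5   5   5  11  16  16  16  17  17
  4   0   5   5   5  12  17  17  17  17  17  17  23  28
  5   0   5   5   5  12  17  17  17  17  17  20  23  28
  6   0   5   5   5  12  17  17  17  17  23  28  28  28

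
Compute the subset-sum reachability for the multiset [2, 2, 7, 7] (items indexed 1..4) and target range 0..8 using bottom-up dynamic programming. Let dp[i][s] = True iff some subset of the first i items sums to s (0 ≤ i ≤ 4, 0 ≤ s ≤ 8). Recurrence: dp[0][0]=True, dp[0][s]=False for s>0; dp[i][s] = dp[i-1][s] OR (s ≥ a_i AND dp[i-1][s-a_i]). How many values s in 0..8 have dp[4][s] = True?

i\s   0   1   2   3   4   5   6   7   8
  0   T   F   F   F   F   F   F   F   F
  1   T   F   T   F   F   F   F   F   F
  2   T   F   T   F   T   F   F   F   F
  3   T   F   T   F   T   F   F   T   F
  4   T   F   T   F   T   F   F   T   F

4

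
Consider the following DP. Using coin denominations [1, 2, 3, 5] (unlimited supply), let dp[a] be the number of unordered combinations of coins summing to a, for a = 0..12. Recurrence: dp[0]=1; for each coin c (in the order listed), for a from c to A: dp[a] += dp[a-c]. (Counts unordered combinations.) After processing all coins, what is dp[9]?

16

after  coin     0     1     2     3     4     5     6     7     8     9    10    11    12
          1     1     1     1     1     1     1     1     1     1     1     1     1     1
          2     1     1     2     2     3     3     4     4     5     5     6     6     7
          3     1     1     2     3     4     5     7     8    10    12    14    16    19
          5     1     1     2     3     4     6     8    10    13    16    20    24    29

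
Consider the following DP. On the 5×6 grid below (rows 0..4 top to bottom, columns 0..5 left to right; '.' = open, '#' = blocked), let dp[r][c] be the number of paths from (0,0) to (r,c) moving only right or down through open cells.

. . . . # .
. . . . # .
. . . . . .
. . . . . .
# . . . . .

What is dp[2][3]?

10

r\c   0   1   2   3   4   5
  0   1   1   1   1   0   0
  1   1   2   3   4   0   0
  2   1   3   6  10  10  10
  3   1   4  10  20  30  40
  4   0   4  14  34  64 104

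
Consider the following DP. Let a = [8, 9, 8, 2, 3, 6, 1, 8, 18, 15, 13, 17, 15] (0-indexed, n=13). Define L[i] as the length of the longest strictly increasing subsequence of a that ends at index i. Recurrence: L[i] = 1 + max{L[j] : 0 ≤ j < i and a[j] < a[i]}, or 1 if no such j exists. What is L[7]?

   i    0    1    2    3    4    5    6    7    8    9   10   11   12
a[i]    8    9    8    2    3    6    1    8   18   15   13   17   15
L[i]    1    2    1    1    2    3    1    4    5    5    5    6    6

4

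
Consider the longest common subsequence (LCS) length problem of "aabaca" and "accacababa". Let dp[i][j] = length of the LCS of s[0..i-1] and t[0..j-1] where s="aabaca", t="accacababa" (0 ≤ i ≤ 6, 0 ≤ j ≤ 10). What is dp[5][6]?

   ''  a  c  c  a  c  a  b  a  b  a
''  0  0  0  0  0  0  0  0  0  0  0
 a  0  1  1  1  1  1  1  1  1  1  1
 a  0  1  1  1  2  2  2  2  2  2  2
 b  0  1  1  1  2  2  2  3  3  3  3
 a  0  1  1  1  2  2  3  3  4  4  4
 c  0  1  2  2  2  3  3  3  4  4  4
 a  0  1  2  2  3  3  4  4  4  4  5

3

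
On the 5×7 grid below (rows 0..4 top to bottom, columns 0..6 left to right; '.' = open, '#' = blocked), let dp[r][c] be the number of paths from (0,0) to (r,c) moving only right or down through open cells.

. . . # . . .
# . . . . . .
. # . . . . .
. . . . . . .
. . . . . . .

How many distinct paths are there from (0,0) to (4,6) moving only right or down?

r\c   0   1   2   3   4   5   6
  0   1   1   1   0   0   0   0
  1   0   1   2   2   2   2   2
  2   0   0   2   4   6   8  10
  3   0   0   2   6  12  20  30
  4   0   0   2   8  20  40  70

70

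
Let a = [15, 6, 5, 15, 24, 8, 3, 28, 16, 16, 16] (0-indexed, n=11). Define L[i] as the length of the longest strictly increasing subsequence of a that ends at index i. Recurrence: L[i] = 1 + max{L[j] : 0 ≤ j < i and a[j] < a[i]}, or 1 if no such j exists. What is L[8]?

   i    0    1    2    3    4    5    6    7    8    9   10
a[i]   15    6    5   15   24    8    3   28   16   16   16
L[i]    1    1    1    2    3    2    1    4    3    3    3

3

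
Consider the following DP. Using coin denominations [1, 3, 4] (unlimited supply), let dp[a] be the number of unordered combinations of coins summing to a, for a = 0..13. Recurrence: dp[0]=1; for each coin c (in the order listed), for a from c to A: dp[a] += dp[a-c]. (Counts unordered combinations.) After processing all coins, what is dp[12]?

after  coin     0     1     2     3     4     5     6     7     8     9    10    11    12    13
          1     1     1     1     1     1     1     1     1     1     1     1     1     1     1
          3     1     1     1     2     2     2     3     3     3     4     4     4     5     5
          4     1     1     1     2     3     3     4     5     6     7     8     9    11    12

11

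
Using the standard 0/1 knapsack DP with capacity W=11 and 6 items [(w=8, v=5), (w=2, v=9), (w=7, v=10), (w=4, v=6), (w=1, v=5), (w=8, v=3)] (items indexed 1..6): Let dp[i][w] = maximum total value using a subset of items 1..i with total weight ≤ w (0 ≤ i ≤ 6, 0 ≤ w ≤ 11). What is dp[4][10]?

i\w   0   1   2   3   4   5   6   7   8   9  10  11
  0   0   0   0   0   0   0   0   0   0   0   0   0
  1   0   0   0   0   0   0   0   0   5   5   5   5
  2   0   0   9   9   9   9   9   9   9   9  14  14
  3   0   0   9   9   9   9   9  10  10  19  19  19
  4   0   0   9   9   9   9  15  15  15  19  19  19
  5   0   5   9  14  14  14  15  20  20  20  24  24
  6   0   5   9  14  14  14  15  20  20  20  24  24

19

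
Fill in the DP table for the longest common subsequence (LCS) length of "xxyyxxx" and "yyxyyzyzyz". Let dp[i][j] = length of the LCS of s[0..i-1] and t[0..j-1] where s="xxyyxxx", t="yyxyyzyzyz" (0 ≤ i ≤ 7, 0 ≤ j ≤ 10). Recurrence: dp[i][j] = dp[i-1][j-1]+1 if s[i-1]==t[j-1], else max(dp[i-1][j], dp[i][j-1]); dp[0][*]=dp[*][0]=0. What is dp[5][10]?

3

   ''  y  y  x  y  y  z  y  z  y  z
''  0  0  0  0  0  0  0  0  0  0  0
 x  0  0  0  1  1  1  1  1  1  1  1
 x  0  0  0  1  1  1  1  1  1  1  1
 y  0  1  1  1  2  2  2  2  2  2  2
 y  0  1  2  2  2  3  3  3  3  3  3
 x  0  1  2  3  3  3  3  3  3  3  3
 x  0  1  2  3  3  3  3  3  3  3  3
 x  0  1  2  3  3  3  3  3  3  3  3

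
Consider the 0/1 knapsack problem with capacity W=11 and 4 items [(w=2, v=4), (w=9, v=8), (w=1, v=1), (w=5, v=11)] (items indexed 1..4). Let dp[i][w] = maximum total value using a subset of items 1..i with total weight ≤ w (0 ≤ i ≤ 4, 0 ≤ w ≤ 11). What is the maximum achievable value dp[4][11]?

16

i\w   0   1   2   3   4   5   6   7   8   9  10  11
  0   0   0   0   0   0   0   0   0   0   0   0   0
  1   0   0   4   4   4   4   4   4   4   4   4   4
  2   0   0   4   4   4   4   4   4   4   8   8  12
  3   0   1   4   5   5   5   5   5   5   8   9  12
  4   0   1   4   5   5  11  12  15  16  16  16  16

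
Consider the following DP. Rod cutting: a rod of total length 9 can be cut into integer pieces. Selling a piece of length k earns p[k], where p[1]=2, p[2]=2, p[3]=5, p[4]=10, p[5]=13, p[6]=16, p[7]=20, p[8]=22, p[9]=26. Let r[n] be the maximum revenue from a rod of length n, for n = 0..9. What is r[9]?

26

   n    0    1    2    3    4    5    6    7    8    9
r[n]    0    2    4    6   10   13   16   20   22   26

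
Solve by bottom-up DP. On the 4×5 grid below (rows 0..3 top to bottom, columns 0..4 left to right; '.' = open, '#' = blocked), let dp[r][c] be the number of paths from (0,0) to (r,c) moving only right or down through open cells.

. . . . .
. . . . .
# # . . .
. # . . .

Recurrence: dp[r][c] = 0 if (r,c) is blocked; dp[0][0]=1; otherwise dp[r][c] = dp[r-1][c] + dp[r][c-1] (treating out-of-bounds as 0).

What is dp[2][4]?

12

r\c   0   1   2   3   4
  0   1   1   1   1   1
  1   1   2   3   4   5
  2   0   0   3   7  12
  3   0   0   3  10  22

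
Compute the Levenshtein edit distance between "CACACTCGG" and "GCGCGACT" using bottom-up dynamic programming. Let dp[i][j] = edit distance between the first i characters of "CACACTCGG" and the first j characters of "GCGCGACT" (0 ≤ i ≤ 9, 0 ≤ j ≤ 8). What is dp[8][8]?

   ''  G  C  G  C  G  A  C  T
''  0  1  2  3  4  5  6  7  8
 C  1  1  1  2  3  4  5  6  7
 A  2  2  2  2  3  4  4  5  6
 C  3  3  2  3  2  3  4  4  5
 A  4  4  3  3  3  3  3  4  5
 C  5  5  4  4  3  4  4  3  4
 T  6  6  5  5  4  4  5  4  3
 C  7  7  6  6  5  5  5  5  4
 G  8  7  7  6  6  5  6  6  5
 G  9  8  8  7  7  6  6  7  6

5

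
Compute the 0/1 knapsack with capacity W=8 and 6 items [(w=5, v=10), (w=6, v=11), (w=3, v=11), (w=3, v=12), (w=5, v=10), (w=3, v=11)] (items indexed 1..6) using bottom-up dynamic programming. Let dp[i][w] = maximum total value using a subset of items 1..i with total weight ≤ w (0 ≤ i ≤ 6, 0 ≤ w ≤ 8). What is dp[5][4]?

12

i\w   0   1   2   3   4   5   6   7   8
  0   0   0   0   0   0   0   0   0   0
  1   0   0   0   0   0  10  10  10  10
  2   0   0   0   0   0  10  11  11  11
  3   0   0   0  11  11  11  11  11  21
  4   0   0   0  12  12  12  23  23  23
  5   0   0   0  12  12  12  23  23  23
  6   0   0   0  12  12  12  23  23  23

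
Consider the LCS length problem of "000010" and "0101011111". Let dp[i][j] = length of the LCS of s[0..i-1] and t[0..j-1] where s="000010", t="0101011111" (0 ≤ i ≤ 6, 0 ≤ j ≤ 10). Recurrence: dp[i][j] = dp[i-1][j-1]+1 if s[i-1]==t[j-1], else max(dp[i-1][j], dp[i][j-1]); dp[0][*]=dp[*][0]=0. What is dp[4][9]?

3

   ''  0  1  0  1  0  1  1  1  1  1
''  0  0  0  0  0  0  0  0  0  0  0
 0  0  1  1  1  1  1  1  1  1  1  1
 0  0  1  1  2  2  2  2  2  2  2  2
 0  0  1  1  2  2  3  3  3  3  3  3
 0  0  1  1  2  2  3  3  3  3  3  3
 1  0  1  2  2  3  3  4  4  4  4  4
 0  0  1  2  3  3  4  4  4  4  4  4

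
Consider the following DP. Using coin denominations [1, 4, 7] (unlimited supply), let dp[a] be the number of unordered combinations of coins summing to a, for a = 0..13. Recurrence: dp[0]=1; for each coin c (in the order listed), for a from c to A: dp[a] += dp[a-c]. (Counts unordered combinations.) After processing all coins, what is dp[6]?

after  coin     0     1     2     3     4     5     6     7     8     9    10    11    12    13
          1     1     1     1     1     1     1     1     1     1     1     1     1     1     1
          4     1     1     1     1     2     2     2     2     3     3     3     3     4     4
          7     1     1     1     1     2     2     2     3     4     4     4     5     6     6

2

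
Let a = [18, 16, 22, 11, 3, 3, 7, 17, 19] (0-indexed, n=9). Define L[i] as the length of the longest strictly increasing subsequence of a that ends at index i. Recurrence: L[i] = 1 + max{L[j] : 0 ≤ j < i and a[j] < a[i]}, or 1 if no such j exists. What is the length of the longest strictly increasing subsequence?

   i    0    1    2    3    4    5    6    7    8
a[i]   18   16   22   11    3    3    7   17   19
L[i]    1    1    2    1    1    1    2    3    4

4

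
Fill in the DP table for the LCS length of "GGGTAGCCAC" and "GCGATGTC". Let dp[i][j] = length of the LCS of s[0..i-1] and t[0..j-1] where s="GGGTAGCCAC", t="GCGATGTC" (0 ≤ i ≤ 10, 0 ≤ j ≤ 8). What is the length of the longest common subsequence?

5

   ''  G  C  G  A  T  G  T  C
''  0  0  0  0  0  0  0  0  0
 G  0  1  1  1  1  1  1  1  1
 G  0  1  1  2  2  2  2  2  2
 G  0  1  1  2  2  2  3  3  3
 T  0  1  1  2  2  3  3  4  4
 A  0  1  1  2  3  3  3  4  4
 G  0  1  1  2  3  3  4  4  4
 C  0  1  2  2  3  3  4  4  5
 C  0  1  2  2  3  3  4  4  5
 A  0  1  2  2  3  3  4  4  5
 C  0  1  2  2  3  3  4  4  5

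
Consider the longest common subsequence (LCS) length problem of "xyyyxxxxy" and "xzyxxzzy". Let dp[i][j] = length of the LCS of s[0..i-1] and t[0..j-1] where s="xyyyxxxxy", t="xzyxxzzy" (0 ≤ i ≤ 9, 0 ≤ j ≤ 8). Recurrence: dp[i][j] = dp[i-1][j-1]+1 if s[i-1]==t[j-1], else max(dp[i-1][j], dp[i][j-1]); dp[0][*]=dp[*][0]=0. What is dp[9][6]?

   ''  x  z  y  x  x  z  z  y
''  0  0  0  0  0  0  0  0  0
 x  0  1  1  1  1  1  1  1  1
 y  0  1  1  2  2  2  2  2  2
 y  0  1  1  2  2  2  2  2  3
 y  0  1  1  2  2  2  2  2  3
 x  0  1  1  2  3  3  3  3  3
 x  0  1  1  2  3  4  4  4  4
 x  0  1  1  2  3  4  4  4  4
 x  0  1  1  2  3  4  4  4  4
 y  0  1  1  2  3  4  4  4  5

4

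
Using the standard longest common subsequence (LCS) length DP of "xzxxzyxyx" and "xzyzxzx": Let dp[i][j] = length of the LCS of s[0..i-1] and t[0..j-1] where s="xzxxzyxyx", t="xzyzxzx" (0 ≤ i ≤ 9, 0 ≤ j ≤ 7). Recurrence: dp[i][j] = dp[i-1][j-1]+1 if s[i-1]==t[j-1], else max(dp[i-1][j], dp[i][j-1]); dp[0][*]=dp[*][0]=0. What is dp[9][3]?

3

   ''  x  z  y  z  x  z  x
''  0  0  0  0  0  0  0  0
 x  0  1  1  1  1  1  1  1
 z  0  1  2  2  2  2  2  2
 x  0  1  2  2  2  3  3  3
 x  0  1  2  2  2  3  3  4
 z  0  1  2  2  3  3  4  4
 y  0  1  2  3  3  3  4  4
 x  0  1  2  3  3  4  4  5
 y  0  1  2  3  3  4  4  5
 x  0  1  2  3  3  4  4  5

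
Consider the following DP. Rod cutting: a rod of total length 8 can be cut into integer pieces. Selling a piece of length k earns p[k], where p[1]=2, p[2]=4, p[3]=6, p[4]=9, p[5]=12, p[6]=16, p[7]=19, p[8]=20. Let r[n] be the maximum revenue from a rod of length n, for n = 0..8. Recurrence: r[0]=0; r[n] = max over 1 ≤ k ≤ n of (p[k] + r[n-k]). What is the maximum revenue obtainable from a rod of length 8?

   n    0    1    2    3    4    5    6    7    8
r[n]    0    2    4    6    9   12   16   19   21

21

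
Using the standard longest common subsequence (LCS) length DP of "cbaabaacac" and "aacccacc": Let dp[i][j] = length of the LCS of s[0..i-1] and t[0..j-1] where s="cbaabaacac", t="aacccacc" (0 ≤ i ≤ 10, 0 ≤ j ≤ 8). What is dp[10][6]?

4

   ''  a  a  c  c  c  a  c  c
''  0  0  0  0  0  0  0  0  0
 c  0  0  0  1  1  1  1  1  1
 b  0  0  0  1  1  1  1  1  1
 a  0  1  1  1  1  1  2  2  2
 a  0  1  2  2  2  2  2  2  2
 b  0  1  2  2  2  2  2  2  2
 a  0  1  2  2  2  2  3  3  3
 a  0  1  2  2  2  2  3  3  3
 c  0  1  2  3  3  3  3  4  4
 a  0  1  2  3  3  3  4  4  4
 c  0  1  2  3  4  4  4  5  5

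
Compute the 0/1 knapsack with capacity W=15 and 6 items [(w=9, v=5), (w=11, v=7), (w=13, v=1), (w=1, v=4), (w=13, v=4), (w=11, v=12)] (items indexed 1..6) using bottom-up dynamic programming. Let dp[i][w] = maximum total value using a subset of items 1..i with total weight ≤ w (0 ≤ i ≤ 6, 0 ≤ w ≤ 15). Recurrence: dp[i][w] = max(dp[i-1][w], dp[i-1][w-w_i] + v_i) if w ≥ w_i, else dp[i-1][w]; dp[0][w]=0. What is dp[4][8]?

i\w   0   1   2   3   4   5   6   7   8   9  10  11  12  13  14  15
  0   0   0   0   0   0   0   0   0   0   0   0   0   0   0   0   0
  1   0   0   0   0   0   0   0   0   0   5   5   5   5   5   5   5
  2   0   0   0   0   0   0   0   0   0   5   5   7   7   7   7   7
  3   0   0   0   0   0   0   0   0   0   5   5   7   7   7   7   7
  4   0   4   4   4   4   4   4   4   4   5   9   9  11  11  11  11
  5   0   4   4   4   4   4   4   4   4   5   9   9  11  11  11  11
  6   0   4   4   4   4   4   4   4   4   5   9  12  16  16  16  16

4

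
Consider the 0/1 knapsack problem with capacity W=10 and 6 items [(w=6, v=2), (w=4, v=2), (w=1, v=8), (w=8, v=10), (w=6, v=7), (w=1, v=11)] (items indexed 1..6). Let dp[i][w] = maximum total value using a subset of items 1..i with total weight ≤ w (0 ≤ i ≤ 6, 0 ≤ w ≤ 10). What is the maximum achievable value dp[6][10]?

i\w   0   1   2   3   4   5   6   7   8   9  10
  0   0   0   0   0   0   0   0   0   0   0   0
  1   0   0   0   0   0   0   2   2   2   2   2
  2   0   0   0   0   2   2   2   2   2   2   4
  3   0   8   8   8   8  10  10  10  10  10  10
  4   0   8   8   8   8  10  10  10  10  18  18
  5   0   8   8   8   8  10  10  15  15  18  18
  6   0  11  19  19  19  19  21  21  26  26  29

29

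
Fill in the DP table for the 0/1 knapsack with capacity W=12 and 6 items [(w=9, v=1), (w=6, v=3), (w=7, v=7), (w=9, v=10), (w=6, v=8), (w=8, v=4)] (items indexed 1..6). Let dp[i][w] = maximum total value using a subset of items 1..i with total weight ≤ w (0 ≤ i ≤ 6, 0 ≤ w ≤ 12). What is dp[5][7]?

i\w   0   1   2   3   4   5   6   7   8   9  10  11  12
  0   0   0   0   0   0   0   0   0   0   0   0   0   0
  1   0   0   0   0   0   0   0   0   0   1   1   1   1
  2   0   0   0   0   0   0   3   3   3   3   3   3   3
  3   0   0   0   0   0   0   3   7   7   7   7   7   7
  4   0   0   0   0   0   0   3   7   7  10  10  10  10
  5   0   0   0   0   0   0   8   8   8  10  10  10  11
  6   0   0   0   0   0   0   8   8   8  10  10  10  11

8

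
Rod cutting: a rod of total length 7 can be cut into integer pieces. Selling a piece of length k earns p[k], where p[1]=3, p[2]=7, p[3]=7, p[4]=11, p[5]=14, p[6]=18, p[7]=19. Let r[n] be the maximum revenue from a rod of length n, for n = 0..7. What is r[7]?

24

   n    0    1    2    3    4    5    6    7
r[n]    0    3    7   10   14   17   21   24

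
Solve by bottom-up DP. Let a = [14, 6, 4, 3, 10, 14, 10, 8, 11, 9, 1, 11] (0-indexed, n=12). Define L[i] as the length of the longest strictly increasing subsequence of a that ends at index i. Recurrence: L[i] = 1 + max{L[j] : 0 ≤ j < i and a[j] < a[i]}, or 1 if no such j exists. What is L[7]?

2

   i    0    1    2    3    4    5    6    7    8    9   10   11
a[i]   14    6    4    3   10   14   10    8   11    9    1   11
L[i]    1    1    1    1    2    3    2    2    3    3    1    4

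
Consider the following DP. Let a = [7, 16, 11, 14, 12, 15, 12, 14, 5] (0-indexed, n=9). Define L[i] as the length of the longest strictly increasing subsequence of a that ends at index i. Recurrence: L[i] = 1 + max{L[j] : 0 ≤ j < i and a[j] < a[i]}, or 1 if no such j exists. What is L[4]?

   i    0    1    2    3    4    5    6    7    8
a[i]    7   16   11   14   12   15   12   14    5
L[i]    1    2    2    3    3    4    3    4    1

3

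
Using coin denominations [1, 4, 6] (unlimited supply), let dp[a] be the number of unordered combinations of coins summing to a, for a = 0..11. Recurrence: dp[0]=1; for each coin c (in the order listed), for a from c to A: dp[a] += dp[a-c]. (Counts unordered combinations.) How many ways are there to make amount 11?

5

after  coin     0     1     2     3     4     5     6     7     8     9    10    11
          1     1     1     1     1     1     1     1     1     1     1     1     1
          4     1     1     1     1     2     2     2     2     3     3     3     3
          6     1     1     1     1     2     2     3     3     4     4     5     5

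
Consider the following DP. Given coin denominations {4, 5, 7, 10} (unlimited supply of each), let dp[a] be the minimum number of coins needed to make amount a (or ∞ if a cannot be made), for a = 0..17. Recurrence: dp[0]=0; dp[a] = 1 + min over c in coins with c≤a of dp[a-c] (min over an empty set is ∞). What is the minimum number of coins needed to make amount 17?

2

 a  0  1  2  3  4  5  6  7  8  9 10 11 12 13 14 15 16 17
dp  0  -  -  -  1  1  -  1  2  2  1  2  2  3  2  2  3  2
(- denotes ∞ / unreachable)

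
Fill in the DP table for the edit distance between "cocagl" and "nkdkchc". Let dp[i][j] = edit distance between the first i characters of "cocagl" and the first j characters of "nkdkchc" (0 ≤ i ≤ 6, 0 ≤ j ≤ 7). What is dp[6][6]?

6

   ''  n  k  d  k  c  h  c
''  0  1  2  3  4  5  6  7
 c  1  1  2  3  4  4  5  6
 o  2  2  2  3  4  5  5  6
 c  3  3  3  3  4  4  5  5
 a  4  4  4  4  4  5  5  6
 g  5  5  5  5  5  5  6  6
 l  6  6  6  6  6  6  6  7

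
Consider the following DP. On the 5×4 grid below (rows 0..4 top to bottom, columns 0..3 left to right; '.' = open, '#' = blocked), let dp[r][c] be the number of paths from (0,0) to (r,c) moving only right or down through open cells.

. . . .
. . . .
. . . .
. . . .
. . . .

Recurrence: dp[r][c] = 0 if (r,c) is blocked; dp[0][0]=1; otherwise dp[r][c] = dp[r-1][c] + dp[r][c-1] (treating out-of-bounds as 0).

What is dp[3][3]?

20

r\c   0   1   2   3
  0   1   1   1   1
  1   1   2   3   4
  2   1   3   6  10
  3   1   4  10  20
  4   1   5  15  35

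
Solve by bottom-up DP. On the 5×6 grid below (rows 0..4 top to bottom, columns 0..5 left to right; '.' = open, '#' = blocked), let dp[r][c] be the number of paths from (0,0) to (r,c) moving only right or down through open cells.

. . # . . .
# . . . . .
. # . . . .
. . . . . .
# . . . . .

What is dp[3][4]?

r\c   0   1   2   3   4   5
  0   1   1   0   0   0   0
  1   0   1   1   1   1   1
  2   0   0   1   2   3   4
  3   0   0   1   3   6  10
  4   0   0   1   4  10  20

6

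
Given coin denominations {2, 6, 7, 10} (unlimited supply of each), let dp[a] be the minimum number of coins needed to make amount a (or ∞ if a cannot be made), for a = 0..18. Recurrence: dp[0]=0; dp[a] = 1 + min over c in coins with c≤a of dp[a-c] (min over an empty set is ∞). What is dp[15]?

3

 a  0  1  2  3  4  5  6  7  8  9 10 11 12 13 14 15 16 17 18
dp  0  -  1  -  2  -  1  1  2  2  1  3  2  2  2  3  2  2  3
(- denotes ∞ / unreachable)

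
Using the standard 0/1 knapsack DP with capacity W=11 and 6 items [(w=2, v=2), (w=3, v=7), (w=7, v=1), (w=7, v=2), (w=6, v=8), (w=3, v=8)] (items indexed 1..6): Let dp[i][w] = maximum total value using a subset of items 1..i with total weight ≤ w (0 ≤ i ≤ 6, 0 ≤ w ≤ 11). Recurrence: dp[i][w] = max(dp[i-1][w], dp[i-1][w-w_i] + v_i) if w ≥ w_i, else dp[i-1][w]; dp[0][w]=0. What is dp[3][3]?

i\w   0   1   2   3   4   5   6   7   8   9  10  11
  0   0   0   0   0   0   0   0   0   0   0   0   0
  1   0   0   2   2   2   2   2   2   2   2   2   2
  2   0   0   2   7   7   9   9   9   9   9   9   9
  3   0   0   2   7   7   9   9   9   9   9   9   9
  4   0   0   2   7   7   9   9   9   9   9   9   9
  5   0   0   2   7   7   9   9   9  10  15  15  17
  6   0   0   2   8   8  10  15  15  17  17  17  18

7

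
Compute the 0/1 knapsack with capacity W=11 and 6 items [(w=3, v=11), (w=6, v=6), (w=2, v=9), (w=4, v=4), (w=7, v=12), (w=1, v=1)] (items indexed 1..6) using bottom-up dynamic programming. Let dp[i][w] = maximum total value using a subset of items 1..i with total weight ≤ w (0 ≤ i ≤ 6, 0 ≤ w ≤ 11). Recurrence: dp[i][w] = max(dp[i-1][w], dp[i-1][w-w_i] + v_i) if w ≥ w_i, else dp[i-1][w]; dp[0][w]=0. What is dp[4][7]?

i\w   0   1   2   3   4   5   6   7   8   9  10  11
  0   0   0   0   0   0   0   0   0   0   0   0   0
  1   0   0   0  11  11  11  11  11  11  11  11  11
  2   0   0   0  11  11  11  11  11  11  17  17  17
  3   0   0   9  11  11  20  20  20  20  20  20  26
  4   0   0   9  11  11  20  20  20  20  24  24  26
  5   0   0   9  11  11  20  20  20  20  24  24  26
  6   0   1   9  11  12  20  21  21  21  24  25  26

20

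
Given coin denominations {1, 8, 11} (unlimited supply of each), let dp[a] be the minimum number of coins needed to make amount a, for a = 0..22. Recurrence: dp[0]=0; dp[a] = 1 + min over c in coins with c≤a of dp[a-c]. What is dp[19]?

 a  0  1  2  3  4  5  6  7  8  9 10 11 12 13 14 15 16 17 18 19 20 21 22
dp  0  1  2  3  4  5  6  7  1  2  3  1  2  3  4  5  2  3  4  2  3  4  2

2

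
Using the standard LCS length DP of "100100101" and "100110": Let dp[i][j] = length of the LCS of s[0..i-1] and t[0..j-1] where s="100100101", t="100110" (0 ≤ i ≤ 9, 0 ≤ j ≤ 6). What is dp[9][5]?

5

   ''  1  0  0  1  1  0
''  0  0  0  0  0  0  0
 1  0  1  1  1  1  1  1
 0  0  1  2  2  2  2  2
 0  0  1  2  3  3  3  3
 1  0  1  2  3  4  4  4
 0  0  1  2  3  4  4  5
 0  0  1  2  3  4  4  5
 1  0  1  2  3  4  5  5
 0  0  1  2  3  4  5  6
 1  0  1  2  3  4  5  6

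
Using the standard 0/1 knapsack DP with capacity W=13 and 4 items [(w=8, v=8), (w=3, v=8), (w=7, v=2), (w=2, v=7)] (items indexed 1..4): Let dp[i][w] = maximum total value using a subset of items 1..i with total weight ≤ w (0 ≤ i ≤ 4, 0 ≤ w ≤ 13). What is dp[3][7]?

8

i\w   0   1   2   3   4   5   6   7   8   9  10  11  12  13
  0   0   0   0   0   0   0   0   0   0   0   0   0   0   0
  1   0   0   0   0   0   0   0   0   8   8   8   8   8   8
  2   0   0   0   8   8   8   8   8   8   8   8  16  16  16
  3   0   0   0   8   8   8   8   8   8   8  10  16  16  16
  4   0   0   7   8   8  15  15  15  15  15  15  16  17  23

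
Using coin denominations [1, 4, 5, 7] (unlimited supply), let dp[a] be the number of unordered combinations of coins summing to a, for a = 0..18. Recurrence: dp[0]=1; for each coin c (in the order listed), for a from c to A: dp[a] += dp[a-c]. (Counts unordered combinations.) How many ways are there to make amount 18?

21

after  coin     0     1     2     3     4     5     6     7     8     9    10    11    12    13    14    15    16    17    18
          1     1     1     1     1     1     1     1     1     1     1     1     1     1     1     1     1     1     1     1
          4     1     1     1     1     2     2     2     2     3     3     3     3     4     4     4     4     5     5     5
          5     1     1     1     1     2     3     3     3     4     5     6     6     7     8     9    10    11    12    13
          7     1     1     1     1     2     3     3     4     5     6     7     8    10    11    13    15    17    19    21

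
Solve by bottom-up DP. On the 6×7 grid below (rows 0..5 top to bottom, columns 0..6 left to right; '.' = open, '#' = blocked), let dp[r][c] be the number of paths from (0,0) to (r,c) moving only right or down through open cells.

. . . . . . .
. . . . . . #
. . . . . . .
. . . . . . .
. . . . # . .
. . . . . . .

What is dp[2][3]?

r\c   0   1   2   3   4   5   6
  0   1   1   1   1   1   1   1
  1   1   2   3   4   5   6   0
  2   1   3   6  10  15  21  21
  3   1   4  10  20  35  56  77
  4   1   5  15  35   0  56 133
  5   1   6  21  56  56 112 245

10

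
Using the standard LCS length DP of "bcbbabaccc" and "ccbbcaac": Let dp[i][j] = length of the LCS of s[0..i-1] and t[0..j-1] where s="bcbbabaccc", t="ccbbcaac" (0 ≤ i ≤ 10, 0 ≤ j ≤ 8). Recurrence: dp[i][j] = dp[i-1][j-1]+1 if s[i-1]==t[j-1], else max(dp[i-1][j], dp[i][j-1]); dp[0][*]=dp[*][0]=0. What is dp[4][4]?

3

   ''  c  c  b  b  c  a  a  c
''  0  0  0  0  0  0  0  0  0
 b  0  0  0  1  1  1  1  1  1
 c  0  1  1  1  1  2  2  2  2
 b  0  1  1  2  2  2  2  2  2
 b  0  1  1  2  3  3  3  3  3
 a  0  1  1  2  3  3  4  4  4
 b  0  1  1  2  3  3  4  4  4
 a  0  1  1  2  3  3  4  5  5
 c  0  1  2  2  3  4  4  5  6
 c  0  1  2  2  3  4  4  5  6
 c  0  1  2  2  3  4  4  5  6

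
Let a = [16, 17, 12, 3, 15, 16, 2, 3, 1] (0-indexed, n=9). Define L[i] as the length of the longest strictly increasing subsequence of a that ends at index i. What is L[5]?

3

   i    0    1    2    3    4    5    6    7    8
a[i]   16   17   12    3   15   16    2    3    1
L[i]    1    2    1    1    2    3    1    2    1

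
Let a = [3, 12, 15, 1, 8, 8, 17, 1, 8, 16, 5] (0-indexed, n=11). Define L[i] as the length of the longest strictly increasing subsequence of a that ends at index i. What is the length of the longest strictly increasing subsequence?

   i    0    1    2    3    4    5    6    7    8    9   10
a[i]    3   12   15    1    8    8   17    1    8   16    5
L[i]    1    2    3    1    2    2    4    1    2    4    2

4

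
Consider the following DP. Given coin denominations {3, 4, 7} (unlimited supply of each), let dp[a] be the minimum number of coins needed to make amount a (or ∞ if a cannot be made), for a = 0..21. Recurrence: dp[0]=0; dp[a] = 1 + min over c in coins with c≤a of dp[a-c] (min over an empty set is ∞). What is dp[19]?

4

 a  0  1  2  3  4  5  6  7  8  9 10 11 12 13 14 15 16 17 18 19 20 21
dp  0  -  -  1  1  -  2  1  2  3  2  2  3  3  2  3  4  3  3  4  4  3
(- denotes ∞ / unreachable)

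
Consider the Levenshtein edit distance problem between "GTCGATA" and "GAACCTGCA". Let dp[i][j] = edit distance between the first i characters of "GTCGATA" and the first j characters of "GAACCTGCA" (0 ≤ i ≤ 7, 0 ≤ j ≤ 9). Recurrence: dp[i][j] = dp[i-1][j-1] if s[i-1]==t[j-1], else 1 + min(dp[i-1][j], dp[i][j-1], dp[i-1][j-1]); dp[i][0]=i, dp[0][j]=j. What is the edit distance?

6

   ''  G  A  A  C  C  T  G  C  A
''  0  1  2  3  4  5  6  7  8  9
 G  1  0  1  2  3  4  5  6  7  8
 T  2  1  1  2  3  4  4  5  6  7
 C  3  2  2  2  2  3  4  5  5  6
 G  4  3  3  3  3  3  4  4  5  6
 A  5  4  3  3  4  4  4  5  5  5
 T  6  5  4  4  4  5  4  5  6  6
 A  7  6  5  4  5  5  5  5  6  6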